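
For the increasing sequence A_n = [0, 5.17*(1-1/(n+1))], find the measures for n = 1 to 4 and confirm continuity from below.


By continuity of measure from below: if A_n increases to A, then m(A_n) -> m(A).
Here A = [0, 5.17], so m(A) = 5.17
Step 1: a_1 = 5.17*(1 - 1/2) = 2.585, m(A_1) = 2.585
Step 2: a_2 = 5.17*(1 - 1/3) = 3.4467, m(A_2) = 3.4467
Step 3: a_3 = 5.17*(1 - 1/4) = 3.8775, m(A_3) = 3.8775
Step 4: a_4 = 5.17*(1 - 1/5) = 4.136, m(A_4) = 4.136
Limit: m(A_n) -> m([0,5.17]) = 5.17


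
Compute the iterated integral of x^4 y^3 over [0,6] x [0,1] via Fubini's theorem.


By Fubini's theorem, the double integral factors as a product of single integrals:
Step 1: integral_0^6 x^4 dx = [x^5/5] from 0 to 6
     = 6^5/5 = 1555.2
Step 2: integral_0^1 y^3 dy = [y^4/4] from 0 to 1
     = 1^4/4 = 0.25
Step 3: Double integral = 1555.2 * 0.25 = 388.8


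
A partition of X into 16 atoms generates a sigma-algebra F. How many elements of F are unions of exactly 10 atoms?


Each element of F is a union of some subset of the 16 atoms.
Elements that are unions of exactly 10 atoms correspond to 10-element subsets of the 16 atoms.
Count = C(16, 10) = 16! / (10! * 6!) = 8008.


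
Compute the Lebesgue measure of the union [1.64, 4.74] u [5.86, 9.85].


For pairwise disjoint intervals, m(union) = sum of lengths.
= (4.74 - 1.64) + (9.85 - 5.86)
= 3.1 + 3.99
= 7.09


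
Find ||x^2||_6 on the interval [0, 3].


Step 1: ||f||_6 = (integral_0^3 |x^2|^6 dx)^(1/6)
     = (integral_0^3 x^12 dx)^(1/6)
Step 2: integral_0^3 x^12 dx = [x^13/(13)] from 0 to 3 = 3^13/13
     = 1594323/13 = 122640.230769
Step 3: ||f||_6 = (122640.230769)^(1/6) = 7.048643


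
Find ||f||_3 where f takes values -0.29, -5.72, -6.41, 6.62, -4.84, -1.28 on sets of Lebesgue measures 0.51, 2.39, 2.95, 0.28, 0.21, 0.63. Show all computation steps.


Step 1: Compute |f_i|^3 for each value:
  |-0.29|^3 = 0.024389
  |-5.72|^3 = 187.149248
  |-6.41|^3 = 263.374721
  |6.62|^3 = 290.117528
  |-4.84|^3 = 113.379904
  |-1.28|^3 = 2.097152
Step 2: Multiply by measures and sum:
  0.024389 * 0.51 = 0.012438
  187.149248 * 2.39 = 447.286703
  263.374721 * 2.95 = 776.955427
  290.117528 * 0.28 = 81.232908
  113.379904 * 0.21 = 23.80978
  2.097152 * 0.63 = 1.321206
Sum = 0.012438 + 447.286703 + 776.955427 + 81.232908 + 23.80978 + 1.321206 = 1330.618461
Step 3: Take the p-th root:
||f||_3 = (1330.618461)^(1/3) = 10.998949


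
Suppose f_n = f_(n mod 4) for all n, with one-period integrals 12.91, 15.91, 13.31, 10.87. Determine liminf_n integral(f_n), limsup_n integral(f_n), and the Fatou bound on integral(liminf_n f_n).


The sequence (integral(f_n)) is periodic with period 4, repeating the values 12.91, 15.91, 13.31, 10.87 indefinitely.
Step 1: For a periodic sequence, every tail (a_m, a_(m+1), ...) contains all 4 period values infinitely often.
Step 2: Hence inf of every tail = min of the period values = min(12.91, 15.91, 13.31, 10.87) = 10.87.
        liminf_n integral(f_n) = sup over m of (inf of tail from m) = 10.87.
Step 3: Similarly sup of every tail = max of the period values = 15.91.
        limsup_n integral(f_n) = 15.91.
Step 4: Fatou's lemma: integral(liminf_n f_n) <= liminf_n integral(f_n) = 10.87.
        So the integral of the pointwise liminf is at most 10.87.


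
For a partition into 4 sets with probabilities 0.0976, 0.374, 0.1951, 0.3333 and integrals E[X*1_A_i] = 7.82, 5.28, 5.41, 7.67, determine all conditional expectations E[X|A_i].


For each cell A_i: E[X|A_i] = E[X*1_A_i] / P(A_i)
Step 1: E[X|A_1] = 7.82 / 0.0976 = 80.122951
Step 2: E[X|A_2] = 5.28 / 0.374 = 14.117647
Step 3: E[X|A_3] = 5.41 / 0.1951 = 27.72937
Step 4: E[X|A_4] = 7.67 / 0.3333 = 23.012301
Verification: E[X] = sum E[X*1_A_i] = 7.82 + 5.28 + 5.41 + 7.67 = 26.18


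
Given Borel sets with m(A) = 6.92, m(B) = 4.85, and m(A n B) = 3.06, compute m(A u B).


By inclusion-exclusion: m(A u B) = m(A) + m(B) - m(A n B)
= 6.92 + 4.85 - 3.06
= 8.71


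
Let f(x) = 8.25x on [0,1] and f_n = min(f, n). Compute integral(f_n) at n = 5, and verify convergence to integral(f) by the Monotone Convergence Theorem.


f(x) = 8.25x on [0,1]; f_n(x) = min(8.25x, n). At n = 5:
Step 1: f(x) reaches 5 at x = 5/8.25 = 0.606061
Step 2: integral(f_5) = integral(8.25x, 0, 0.606061) + integral(5, 0.606061, 1)
       = 8.25*0.606061^2/2 + 5*(1 - 0.606061)
       = 1.515152 + 1.969697
       = 3.484848
Step 3: As n -> infinity, f_n increases to f, so by MCT integral(f_n) -> integral(f) = 8.25/2 = 4.125.
Convergence: integral(f_5) = 3.484848 -> 4.125 as n -> infinity


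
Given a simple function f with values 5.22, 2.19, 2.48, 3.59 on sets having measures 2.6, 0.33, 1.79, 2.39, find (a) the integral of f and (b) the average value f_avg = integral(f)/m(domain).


Step 1: Integral = sum(value_i * measure_i)
= 5.22*2.6 + 2.19*0.33 + 2.48*1.79 + 3.59*2.39
= 13.572 + 0.7227 + 4.4392 + 8.5801
= 27.314
Step 2: Total measure of domain = 2.6 + 0.33 + 1.79 + 2.39 = 7.11
Step 3: Average value = 27.314 / 7.11 = 3.841632


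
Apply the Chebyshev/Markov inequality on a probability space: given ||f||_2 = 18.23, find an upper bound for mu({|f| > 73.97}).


Chebyshev/Markov inequality: mu(|f| > eps) <= (||f||_p / eps)^p
Step 1: ||f||_2 / eps = 18.23 / 73.97 = 0.246451
Step 2: Raise to power p = 2:
  (0.246451)^2 = 0.060738
Step 3: Therefore mu(|f| > 73.97) <= 0.060738


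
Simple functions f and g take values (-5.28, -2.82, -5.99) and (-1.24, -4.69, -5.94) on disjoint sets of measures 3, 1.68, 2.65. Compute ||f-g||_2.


Step 1: Compute differences f_i - g_i:
  -5.28 - -1.24 = -4.04
  -2.82 - -4.69 = 1.87
  -5.99 - -5.94 = -0.05
Step 2: Compute |diff|^2 * measure for each set:
  |-4.04|^2 * 3 = 16.3216 * 3 = 48.9648
  |1.87|^2 * 1.68 = 3.4969 * 1.68 = 5.874792
  |-0.05|^2 * 2.65 = 0.0025 * 2.65 = 0.006625
Step 3: Sum = 54.846217
Step 4: ||f-g||_2 = (54.846217)^(1/2) = 7.405823


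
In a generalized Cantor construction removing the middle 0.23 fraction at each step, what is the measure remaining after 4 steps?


Step 1: At each step, fraction remaining = 1 - 0.23 = 0.77
Step 2: After 4 steps, measure = (0.77)^4
Step 3: Computing the power step by step:
  After step 1: 0.77
  After step 2: 0.5929
  After step 3: 0.456533
  After step 4: 0.35153
Result = 0.35153


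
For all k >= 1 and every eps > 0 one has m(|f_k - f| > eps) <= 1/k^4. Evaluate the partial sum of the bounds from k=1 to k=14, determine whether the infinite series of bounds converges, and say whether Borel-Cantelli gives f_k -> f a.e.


Step 1: List the terms 1/k^4 for k = 1 to 14:
  k=1: 1
  k=2: 0.0625
  k=3: 0.012346
  k=4: 0.003906
  k=5: 0.0016
  k=6: 7.716049e-04
  k=7: 4.164931e-04
  k=8: 2.441406e-04
  k=9: 1.524158e-04
  k=10: 1.000000e-04
  k=11: 6.830135e-05
  k=12: 4.822531e-05
  k=13: 3.501278e-05
  k=14: 2.603082e-05
Step 2: Partial sum = 1 + 0.0625 + 0.012346 + 0.003906 + 0.0016 + 7.716049e-04 + 4.164931e-04 + 2.441406e-04 + 1.524158e-04 + 1.000000e-04 + 6.830135e-05 + 4.822531e-05 + 3.501278e-05 + 2.603082e-05
     = 1.082214
Step 3: The full series sum_(k>=1) 1/k^4 converges (p-series with p = 4 > 1; a constant multiple of a convergent series converges).
Step 4: Fix eps > 0. Since sum_k m(|f_k - f| > eps) < infinity, the Borel-Cantelli lemma gives
        m(limsup_k {|f_k - f| > eps}) = 0, i.e. for a.e. x, |f_k(x) - f(x)| <= eps for all large k.
        Applying this with eps = 1/j for j = 1, 2, ... and intersecting the countably many full-measure sets,
        for a.e. x we get limsup_k |f_k(x) - f(x)| <= 1/j for every j, hence f_k -> f almost everywhere.
Conclusion: series converges; Borel-Cantelli yields f_k -> f a.e.


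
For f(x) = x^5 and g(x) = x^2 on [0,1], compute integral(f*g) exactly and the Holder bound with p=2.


Step 1: Exact integral of f*g = integral(x^7, 0, 1) = 1/8
     = 0.125
Step 2: Holder bound with p=2, q=2:
  ||f||_p = (integral x^10 dx)^(1/2) = (1/11)^(1/2) = 0.301511
  ||g||_q = (integral x^4 dx)^(1/2) = (1/5)^(1/2) = 0.447214
Step 3: Holder bound = ||f||_p * ||g||_q = 0.301511 * 0.447214 = 0.13484
Verification: 0.125 <= 0.13484 (Holder holds)


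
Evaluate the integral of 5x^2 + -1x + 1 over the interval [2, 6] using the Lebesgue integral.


The Lebesgue integral of a Riemann-integrable function agrees with the Riemann integral.
Antiderivative F(x) = (5/3)x^3 + (-1/2)x^2 + 1x
F(6) = (5/3)*6^3 + (-1/2)*6^2 + 1*6
     = (5/3)*216 + (-1/2)*36 + 1*6
     = 360 + -18 + 6
     = 348
F(2) = 13.333333
Integral = F(6) - F(2) = 348 - 13.333333 = 334.666667


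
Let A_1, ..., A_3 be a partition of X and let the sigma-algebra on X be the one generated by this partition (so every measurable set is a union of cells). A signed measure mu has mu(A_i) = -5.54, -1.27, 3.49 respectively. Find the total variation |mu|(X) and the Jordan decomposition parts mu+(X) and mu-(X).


Step 1: Every measurable set is a union of atoms (the cells / points), so a Hahn decomposition is
  obtained by grouping atoms by sign: P = union of atoms with mu > 0, N = union of the remaining atoms.
  Atoms in P (indices): 3;  atoms in N (indices): 1, 2
  Positive values: 3.49
  Negative values: -5.54, -1.27
Step 2: mu+(X) = mu(P) = sum of positive atom values = 3.49
Step 3: mu-(X) = -mu(N) = sum of |negative atom values| = 6.81
Step 4: |mu|(X) = mu+(X) + mu-(X) = 3.49 + 6.81 = 10.3


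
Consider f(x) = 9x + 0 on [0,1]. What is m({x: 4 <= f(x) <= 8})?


f^(-1)([4, 8]) = {x : 4 <= 9x + 0 <= 8}
Solving: (4 - 0)/9 <= x <= (8 - 0)/9
= [0.444444, 0.888889]
Intersecting with [0,1]: [0.444444, 0.888889]
Measure = 0.888889 - 0.444444 = 0.444444


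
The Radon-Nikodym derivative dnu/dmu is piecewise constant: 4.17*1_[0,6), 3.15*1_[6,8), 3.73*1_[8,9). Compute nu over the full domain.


Integrate each piece of the Radon-Nikodym derivative:
Step 1: integral_0^6 4.17 dx = 4.17*(6-0) = 4.17*6 = 25.02
Step 2: integral_6^8 3.15 dx = 3.15*(8-6) = 3.15*2 = 6.3
Step 3: integral_8^9 3.73 dx = 3.73*(9-8) = 3.73*1 = 3.73
Total: 25.02 + 6.3 + 3.73 = 35.05


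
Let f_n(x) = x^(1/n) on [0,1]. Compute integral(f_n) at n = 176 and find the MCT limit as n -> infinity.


At n = 176: f_176(x) = x^(1/176).
Step 1: integral(x^(1/176), 0, 1) = [x^(1/176+1) / (1/176+1)] from 0 to 1
     = 1 / (1/176 + 1) = 1 / ((176+1)/176) = 176/(176+1)
     = 176/177 = 0.99435
Step 2: As n -> infinity, f_n(x) = x^(1/n) -> 1 for x in (0,1], and f_n is increasing in n.
By MCT, lim_n integral(f_n) = integral(lim_n f_n) = integral(1, 0, 1) = 1.
Step 3: Verify convergence: 176/177 = 0.99435 -> 1


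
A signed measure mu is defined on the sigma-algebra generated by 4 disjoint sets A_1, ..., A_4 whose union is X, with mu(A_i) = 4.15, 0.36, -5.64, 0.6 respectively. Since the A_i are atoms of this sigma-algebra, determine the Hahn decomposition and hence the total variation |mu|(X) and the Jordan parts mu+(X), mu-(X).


Step 1: Every measurable set is a union of atoms (the cells / points), so a Hahn decomposition is
  obtained by grouping atoms by sign: P = union of atoms with mu > 0, N = union of the remaining atoms.
  Atoms in P (indices): 1, 2, 4;  atoms in N (indices): 3
  Positive values: 4.15, 0.36, 0.6
  Negative values: -5.64
Step 2: mu+(X) = mu(P) = sum of positive atom values = 5.11
Step 3: mu-(X) = -mu(N) = sum of |negative atom values| = 5.64
Step 4: |mu|(X) = mu+(X) + mu-(X) = 5.11 + 5.64 = 10.75


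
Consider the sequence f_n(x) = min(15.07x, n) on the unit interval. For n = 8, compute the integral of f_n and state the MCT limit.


f(x) = 15.07x on [0,1]; f_n(x) = min(15.07x, n). At n = 8:
Step 1: f(x) reaches 8 at x = 8/15.07 = 0.530856
Step 2: integral(f_8) = integral(15.07x, 0, 0.530856) + integral(8, 0.530856, 1)
       = 15.07*0.530856^2/2 + 8*(1 - 0.530856)
       = 2.123424 + 3.753152
       = 5.876576
Step 3: As n -> infinity, f_n increases to f, so by MCT integral(f_n) -> integral(f) = 15.07/2 = 7.535.
Convergence: integral(f_8) = 5.876576 -> 7.535 as n -> infinity


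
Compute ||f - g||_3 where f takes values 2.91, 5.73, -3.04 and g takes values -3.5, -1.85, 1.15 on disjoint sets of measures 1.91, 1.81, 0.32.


Step 1: Compute differences f_i - g_i:
  2.91 - -3.5 = 6.41
  5.73 - -1.85 = 7.58
  -3.04 - 1.15 = -4.19
Step 2: Compute |diff|^3 * measure for each set:
  |6.41|^3 * 1.91 = 263.374721 * 1.91 = 503.045717
  |7.58|^3 * 1.81 = 435.519512 * 1.81 = 788.290317
  |-4.19|^3 * 0.32 = 73.560059 * 0.32 = 23.539219
Step 3: Sum = 1314.875253
Step 4: ||f-g||_3 = (1314.875253)^(1/3) = 10.955399


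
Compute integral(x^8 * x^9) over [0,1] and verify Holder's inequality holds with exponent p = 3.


Step 1: Exact integral of f*g = integral(x^17, 0, 1) = 1/18
     = 0.055556
Step 2: Holder bound with p=3, q=1.5:
  ||f||_p = (integral x^24 dx)^(1/3) = (1/25)^(1/3) = 0.341995
  ||g||_q = (integral x^13.5 dx)^(1/1.5) = (1/14.5)^(1/1.5) = 0.168172
Step 3: Holder bound = ||f||_p * ||g||_q = 0.341995 * 0.168172 = 0.057514
Verification: 0.055556 <= 0.057514 (Holder holds)


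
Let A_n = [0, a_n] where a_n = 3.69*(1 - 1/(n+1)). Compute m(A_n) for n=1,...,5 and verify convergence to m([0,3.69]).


By continuity of measure from below: if A_n increases to A, then m(A_n) -> m(A).
Here A = [0, 3.69], so m(A) = 3.69
Step 1: a_1 = 3.69*(1 - 1/2) = 1.845, m(A_1) = 1.845
Step 2: a_2 = 3.69*(1 - 1/3) = 2.46, m(A_2) = 2.46
Step 3: a_3 = 3.69*(1 - 1/4) = 2.7675, m(A_3) = 2.7675
Step 4: a_4 = 3.69*(1 - 1/5) = 2.952, m(A_4) = 2.952
Step 5: a_5 = 3.69*(1 - 1/6) = 3.075, m(A_5) = 3.075
Limit: m(A_n) -> m([0,3.69]) = 3.69


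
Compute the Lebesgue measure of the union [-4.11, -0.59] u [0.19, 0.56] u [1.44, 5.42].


For pairwise disjoint intervals, m(union) = sum of lengths.
= (-0.59 - -4.11) + (0.56 - 0.19) + (5.42 - 1.44)
= 3.52 + 0.37 + 3.98
= 7.87


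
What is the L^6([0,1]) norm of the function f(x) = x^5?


Step 1: ||f||_6 = (integral_0^1 |x^5|^6 dx)^(1/6)
     = (integral_0^1 x^30 dx)^(1/6)
Step 2: integral_0^1 x^30 dx = [x^31/(31)] from 0 to 1 = 1^31/31
     = 1/31 = 0.032258
Step 3: ||f||_6 = (0.032258)^(1/6) = 0.564209


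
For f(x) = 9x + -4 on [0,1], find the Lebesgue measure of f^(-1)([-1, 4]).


f^(-1)([-1, 4]) = {x : -1 <= 9x + -4 <= 4}
Solving: (-1 - -4)/9 <= x <= (4 - -4)/9
= [0.333333, 0.888889]
Intersecting with [0,1]: [0.333333, 0.888889]
Measure = 0.888889 - 0.333333 = 0.555556


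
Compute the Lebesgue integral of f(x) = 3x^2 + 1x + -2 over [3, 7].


The Lebesgue integral of a Riemann-integrable function agrees with the Riemann integral.
Antiderivative F(x) = (3/3)x^3 + (1/2)x^2 + -2x
F(7) = (3/3)*7^3 + (1/2)*7^2 + -2*7
     = (3/3)*343 + (1/2)*49 + -2*7
     = 343 + 24.5 + -14
     = 353.5
F(3) = 25.5
Integral = F(7) - F(3) = 353.5 - 25.5 = 328


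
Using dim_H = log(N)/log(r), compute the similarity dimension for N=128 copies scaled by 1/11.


For a self-similar set with N copies scaled by 1/r:
dim_H = log(N)/log(r) = log(128)/log(11)
= 4.85203/2.397895
= 2.023454


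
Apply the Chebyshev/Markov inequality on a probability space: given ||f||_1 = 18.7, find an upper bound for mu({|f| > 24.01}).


Chebyshev/Markov inequality: mu(|f| > eps) <= (||f||_p / eps)^p
Step 1: ||f||_1 / eps = 18.7 / 24.01 = 0.778842
Step 2: Raise to power p = 1:
  (0.778842)^1 = 0.778842
Step 3: Therefore mu(|f| > 24.01) <= 0.778842


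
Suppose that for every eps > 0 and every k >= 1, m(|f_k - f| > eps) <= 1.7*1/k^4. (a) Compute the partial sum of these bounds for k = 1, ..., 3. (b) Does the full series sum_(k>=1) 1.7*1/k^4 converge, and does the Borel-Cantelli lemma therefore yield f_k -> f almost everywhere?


Step 1: List the terms 1.7*1/k^4 for k = 1 to 3:
  k=1: 1.7
  k=2: 0.10625
  k=3: 0.020988
Step 2: Partial sum = 1.7 + 0.10625 + 0.020988
     = 1.827238
Step 3: The full series sum_(k>=1) 1.7*1/k^4 converges (p-series with p = 4 > 1; a constant multiple of a convergent series converges).
Step 4: Fix eps > 0. Since sum_k m(|f_k - f| > eps) < infinity, the Borel-Cantelli lemma gives
        m(limsup_k {|f_k - f| > eps}) = 0, i.e. for a.e. x, |f_k(x) - f(x)| <= eps for all large k.
        Applying this with eps = 1/j for j = 1, 2, ... and intersecting the countably many full-measure sets,
        for a.e. x we get limsup_k |f_k(x) - f(x)| <= 1/j for every j, hence f_k -> f almost everywhere.
Conclusion: series converges; Borel-Cantelli yields f_k -> f a.e.


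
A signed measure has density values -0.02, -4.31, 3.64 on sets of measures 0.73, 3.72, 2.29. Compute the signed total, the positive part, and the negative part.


Step 1: Compute signed measure on each set:
  Set 1: -0.02 * 0.73 = -0.0146
  Set 2: -4.31 * 3.72 = -16.0332
  Set 3: 3.64 * 2.29 = 8.3356
Step 2: Total signed measure = (-0.0146) + (-16.0332) + (8.3356)
     = -7.7122
Step 3: Positive part mu+(X) = sum of positive contributions = 8.3356
Step 4: Negative part mu-(X) = |sum of negative contributions| = 16.0478


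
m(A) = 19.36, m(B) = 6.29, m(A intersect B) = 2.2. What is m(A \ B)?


m(A \ B) = m(A) - m(A n B)
= 19.36 - 2.2
= 17.16


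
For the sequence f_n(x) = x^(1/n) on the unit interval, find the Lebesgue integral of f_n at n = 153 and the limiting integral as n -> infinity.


At n = 153: f_153(x) = x^(1/153).
Step 1: integral(x^(1/153), 0, 1) = [x^(1/153+1) / (1/153+1)] from 0 to 1
     = 1 / (1/153 + 1) = 1 / ((153+1)/153) = 153/(153+1)
     = 153/154 = 0.993506
Step 2: As n -> infinity, f_n(x) = x^(1/n) -> 1 for x in (0,1], and f_n is increasing in n.
By MCT, lim_n integral(f_n) = integral(lim_n f_n) = integral(1, 0, 1) = 1.
Step 3: Verify convergence: 153/154 = 0.993506 -> 1


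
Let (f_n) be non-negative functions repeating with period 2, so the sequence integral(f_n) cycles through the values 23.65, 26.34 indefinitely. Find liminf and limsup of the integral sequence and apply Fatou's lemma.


The sequence (integral(f_n)) is periodic with period 2, repeating the values 23.65, 26.34 indefinitely.
Step 1: For a periodic sequence, every tail (a_m, a_(m+1), ...) contains all 2 period values infinitely often.
Step 2: Hence inf of every tail = min of the period values = min(23.65, 26.34) = 23.65.
        liminf_n integral(f_n) = sup over m of (inf of tail from m) = 23.65.
Step 3: Similarly sup of every tail = max of the period values = 26.34.
        limsup_n integral(f_n) = 26.34.
Step 4: Fatou's lemma: integral(liminf_n f_n) <= liminf_n integral(f_n) = 23.65.
        So the integral of the pointwise liminf is at most 23.65.


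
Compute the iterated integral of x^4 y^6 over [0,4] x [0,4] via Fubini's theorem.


By Fubini's theorem, the double integral factors as a product of single integrals:
Step 1: integral_0^4 x^4 dx = [x^5/5] from 0 to 4
     = 4^5/5 = 204.8
Step 2: integral_0^4 y^6 dy = [y^7/7] from 0 to 4
     = 4^7/7 = 2340.571429
Step 3: Double integral = 204.8 * 2340.571429 = 479349.028571


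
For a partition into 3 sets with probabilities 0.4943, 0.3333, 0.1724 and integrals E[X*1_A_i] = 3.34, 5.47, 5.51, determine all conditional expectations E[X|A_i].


For each cell A_i: E[X|A_i] = E[X*1_A_i] / P(A_i)
Step 1: E[X|A_1] = 3.34 / 0.4943 = 6.75703
Step 2: E[X|A_2] = 5.47 / 0.3333 = 16.411641
Step 3: E[X|A_3] = 5.51 / 0.1724 = 31.960557
Verification: E[X] = sum E[X*1_A_i] = 3.34 + 5.47 + 5.51 = 14.32


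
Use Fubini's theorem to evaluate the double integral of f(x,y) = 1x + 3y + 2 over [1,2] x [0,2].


By Fubini, integrate in x first, then y.
Step 1: Fix y, integrate over x in [1,2]:
  integral(1x + 3y + 2, x=1..2)
  = 1*(2^2 - 1^2)/2 + (3y + 2)*(2 - 1)
  = 1.5 + (3y + 2)*1
  = 1.5 + 3y + 2
  = 3.5 + 3y
Step 2: Integrate over y in [0,2]:
  integral(3.5 + 3y, y=0..2)
  = 3.5*2 + 3*(2^2 - 0^2)/2
  = 7 + 6
  = 13


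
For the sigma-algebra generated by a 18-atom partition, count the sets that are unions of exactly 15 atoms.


Each element of F is a union of some subset of the 18 atoms.
Elements that are unions of exactly 15 atoms correspond to 15-element subsets of the 18 atoms.
Count = C(18, 15) = 18! / (15! * 3!) = 816.


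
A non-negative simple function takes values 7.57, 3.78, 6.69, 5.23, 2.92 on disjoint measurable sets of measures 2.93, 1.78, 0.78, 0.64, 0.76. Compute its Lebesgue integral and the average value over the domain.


Step 1: Integral = sum(value_i * measure_i)
= 7.57*2.93 + 3.78*1.78 + 6.69*0.78 + 5.23*0.64 + 2.92*0.76
= 22.1801 + 6.7284 + 5.2182 + 3.3472 + 2.2192
= 39.6931
Step 2: Total measure of domain = 2.93 + 1.78 + 0.78 + 0.64 + 0.76 = 6.89
Step 3: Average value = 39.6931 / 6.89 = 5.760972


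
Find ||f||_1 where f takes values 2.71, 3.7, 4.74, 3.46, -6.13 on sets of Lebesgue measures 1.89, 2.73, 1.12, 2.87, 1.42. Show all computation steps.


Step 1: Compute |f_i|^1 for each value:
  |2.71|^1 = 2.71
  |3.7|^1 = 3.7
  |4.74|^1 = 4.74
  |3.46|^1 = 3.46
  |-6.13|^1 = 6.13
Step 2: Multiply by measures and sum:
  2.71 * 1.89 = 5.1219
  3.7 * 2.73 = 10.101
  4.74 * 1.12 = 5.3088
  3.46 * 2.87 = 9.9302
  6.13 * 1.42 = 8.7046
Sum = 5.1219 + 10.101 + 5.3088 + 9.9302 + 8.7046 = 39.1665
Step 3: Take the p-th root:
||f||_1 = (39.1665)^(1/1) = 39.1665


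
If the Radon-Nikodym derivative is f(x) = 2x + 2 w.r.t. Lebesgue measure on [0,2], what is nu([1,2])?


nu(A) = integral_A (dnu/dmu) dmu = integral_1^2 (2x + 2) dx
Step 1: Antiderivative F(x) = (2/2)x^2 + 2x
Step 2: F(2) = (2/2)*2^2 + 2*2 = 4 + 4 = 8
Step 3: F(1) = (2/2)*1^2 + 2*1 = 1 + 2 = 3
Step 4: nu([1,2]) = F(2) - F(1) = 8 - 3 = 5


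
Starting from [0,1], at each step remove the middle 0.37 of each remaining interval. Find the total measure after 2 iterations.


Step 1: At each step, fraction remaining = 1 - 0.37 = 0.63
Step 2: After 2 steps, measure = (0.63)^2
Step 3: Computing the power step by step:
  After step 1: 0.63
  After step 2: 0.3969
Result = 0.3969


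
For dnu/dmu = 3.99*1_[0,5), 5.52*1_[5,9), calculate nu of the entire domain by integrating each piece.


Integrate each piece of the Radon-Nikodym derivative:
Step 1: integral_0^5 3.99 dx = 3.99*(5-0) = 3.99*5 = 19.95
Step 2: integral_5^9 5.52 dx = 5.52*(9-5) = 5.52*4 = 22.08
Total: 19.95 + 22.08 = 42.03


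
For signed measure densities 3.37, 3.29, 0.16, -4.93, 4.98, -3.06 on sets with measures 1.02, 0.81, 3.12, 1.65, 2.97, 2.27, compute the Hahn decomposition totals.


Step 1: Compute signed measure on each set:
  Set 1: 3.37 * 1.02 = 3.4374
  Set 2: 3.29 * 0.81 = 2.6649
  Set 3: 0.16 * 3.12 = 0.4992
  Set 4: -4.93 * 1.65 = -8.1345
  Set 5: 4.98 * 2.97 = 14.7906
  Set 6: -3.06 * 2.27 = -6.9462
Step 2: Total signed measure = (3.4374) + (2.6649) + (0.4992) + (-8.1345) + (14.7906) + (-6.9462)
     = 6.3114
Step 3: Positive part mu+(X) = sum of positive contributions = 21.3921
Step 4: Negative part mu-(X) = |sum of negative contributions| = 15.0807


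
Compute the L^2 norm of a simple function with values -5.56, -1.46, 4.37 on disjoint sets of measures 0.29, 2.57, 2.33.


Step 1: Compute |f_i|^2 for each value:
  |-5.56|^2 = 30.9136
  |-1.46|^2 = 2.1316
  |4.37|^2 = 19.0969
Step 2: Multiply by measures and sum:
  30.9136 * 0.29 = 8.964944
  2.1316 * 2.57 = 5.478212
  19.0969 * 2.33 = 44.495777
Sum = 8.964944 + 5.478212 + 44.495777 = 58.938933
Step 3: Take the p-th root:
||f||_2 = (58.938933)^(1/2) = 7.67717


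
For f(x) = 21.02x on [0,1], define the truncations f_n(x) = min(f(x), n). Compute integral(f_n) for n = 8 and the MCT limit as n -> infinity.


f(x) = 21.02x on [0,1]; f_n(x) = min(21.02x, n). At n = 8:
Step 1: f(x) reaches 8 at x = 8/21.02 = 0.38059
Step 2: integral(f_8) = integral(21.02x, 0, 0.38059) + integral(8, 0.38059, 1)
       = 21.02*0.38059^2/2 + 8*(1 - 0.38059)
       = 1.52236 + 4.955281
       = 6.47764
Step 3: As n -> infinity, f_n increases to f, so by MCT integral(f_n) -> integral(f) = 21.02/2 = 10.51.
Convergence: integral(f_8) = 6.47764 -> 10.51 as n -> infinity


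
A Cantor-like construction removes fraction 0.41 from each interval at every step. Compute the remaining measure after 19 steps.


Step 1: At each step, fraction remaining = 1 - 0.41 = 0.59
Step 2: After 19 steps, measure = (0.59)^19
Result = 4.427802e-05


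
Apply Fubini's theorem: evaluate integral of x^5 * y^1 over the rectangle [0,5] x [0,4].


By Fubini's theorem, the double integral factors as a product of single integrals:
Step 1: integral_0^5 x^5 dx = [x^6/6] from 0 to 5
     = 5^6/6 = 2604.166667
Step 2: integral_0^4 y^1 dy = [y^2/2] from 0 to 4
     = 4^2/2 = 8
Step 3: Double integral = 2604.166667 * 8 = 20833.333333


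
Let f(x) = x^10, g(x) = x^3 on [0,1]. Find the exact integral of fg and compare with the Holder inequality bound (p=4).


Step 1: Exact integral of f*g = integral(x^13, 0, 1) = 1/14
     = 0.071429
Step 2: Holder bound with p=4, q=1.333333:
  ||f||_p = (integral x^40 dx)^(1/4) = (1/41)^(1/4) = 0.395188
  ||g||_q = (integral x^4 dx)^(1/1.333333) = (1/5)^(1/1.333333) = 0.29907
Step 3: Holder bound = ||f||_p * ||g||_q = 0.395188 * 0.29907 = 0.118189
Verification: 0.071429 <= 0.118189 (Holder holds)


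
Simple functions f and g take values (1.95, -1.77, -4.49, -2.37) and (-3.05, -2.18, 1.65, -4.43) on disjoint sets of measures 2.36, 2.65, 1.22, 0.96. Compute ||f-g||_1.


Step 1: Compute differences f_i - g_i:
  1.95 - -3.05 = 5
  -1.77 - -2.18 = 0.41
  -4.49 - 1.65 = -6.14
  -2.37 - -4.43 = 2.06
Step 2: Compute |diff|^1 * measure for each set:
  |5|^1 * 2.36 = 5 * 2.36 = 11.8
  |0.41|^1 * 2.65 = 0.41 * 2.65 = 1.0865
  |-6.14|^1 * 1.22 = 6.14 * 1.22 = 7.4908
  |2.06|^1 * 0.96 = 2.06 * 0.96 = 1.9776
Step 3: Sum = 22.3549
Step 4: ||f-g||_1 = (22.3549)^(1/1) = 22.3549


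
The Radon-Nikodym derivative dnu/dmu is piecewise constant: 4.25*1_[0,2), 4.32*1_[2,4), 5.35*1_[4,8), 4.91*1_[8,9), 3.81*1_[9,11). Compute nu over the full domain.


Integrate each piece of the Radon-Nikodym derivative:
Step 1: integral_0^2 4.25 dx = 4.25*(2-0) = 4.25*2 = 8.5
Step 2: integral_2^4 4.32 dx = 4.32*(4-2) = 4.32*2 = 8.64
Step 3: integral_4^8 5.35 dx = 5.35*(8-4) = 5.35*4 = 21.4
Step 4: integral_8^9 4.91 dx = 4.91*(9-8) = 4.91*1 = 4.91
Step 5: integral_9^11 3.81 dx = 3.81*(11-9) = 3.81*2 = 7.62
Total: 8.5 + 8.64 + 21.4 + 4.91 + 7.62 = 51.07


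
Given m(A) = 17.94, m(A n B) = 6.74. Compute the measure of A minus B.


m(A \ B) = m(A) - m(A n B)
= 17.94 - 6.74
= 11.2


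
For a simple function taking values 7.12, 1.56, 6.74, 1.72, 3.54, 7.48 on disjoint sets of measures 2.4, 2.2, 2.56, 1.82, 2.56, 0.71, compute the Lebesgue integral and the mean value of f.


Step 1: Integral = sum(value_i * measure_i)
= 7.12*2.4 + 1.56*2.2 + 6.74*2.56 + 1.72*1.82 + 3.54*2.56 + 7.48*0.71
= 17.088 + 3.432 + 17.2544 + 3.1304 + 9.0624 + 5.3108
= 55.278
Step 2: Total measure of domain = 2.4 + 2.2 + 2.56 + 1.82 + 2.56 + 0.71 = 12.25
Step 3: Average value = 55.278 / 12.25 = 4.51249


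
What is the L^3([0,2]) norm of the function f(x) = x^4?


Step 1: ||f||_3 = (integral_0^2 |x^4|^3 dx)^(1/3)
     = (integral_0^2 x^12 dx)^(1/3)
Step 2: integral_0^2 x^12 dx = [x^13/(13)] from 0 to 2 = 2^13/13
     = 8192/13 = 630.153846
Step 3: ||f||_3 = (630.153846)^(1/3) = 8.573317


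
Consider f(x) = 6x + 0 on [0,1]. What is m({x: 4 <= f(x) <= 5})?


f^(-1)([4, 5]) = {x : 4 <= 6x + 0 <= 5}
Solving: (4 - 0)/6 <= x <= (5 - 0)/6
= [0.666667, 0.833333]
Intersecting with [0,1]: [0.666667, 0.833333]
Measure = 0.833333 - 0.666667 = 0.166667


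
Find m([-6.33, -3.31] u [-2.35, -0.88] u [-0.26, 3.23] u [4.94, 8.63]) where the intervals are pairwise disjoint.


For pairwise disjoint intervals, m(union) = sum of lengths.
= (-3.31 - -6.33) + (-0.88 - -2.35) + (3.23 - -0.26) + (8.63 - 4.94)
= 3.02 + 1.47 + 3.49 + 3.69
= 11.67


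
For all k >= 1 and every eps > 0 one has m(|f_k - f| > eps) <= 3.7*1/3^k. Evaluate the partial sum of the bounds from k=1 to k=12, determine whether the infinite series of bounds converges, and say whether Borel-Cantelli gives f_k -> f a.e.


Step 1: List the terms 3.7*1/3^k for k = 1 to 12:
  k=1: 1.233333
  k=2: 0.411111
  k=3: 0.137037
  k=4: 0.045679
  k=5: 0.015226
  k=6: 0.005075
  k=7: 0.001692
  k=8: 5.639384e-04
  k=9: 1.879795e-04
  k=10: 6.265982e-05
  k=11: 2.088661e-05
  k=12: 6.962203e-06
Step 2: Partial sum = 1.233333 + 0.411111 + 0.137037 + 0.045679 + 0.015226 + 0.005075 + 0.001692 + 5.639384e-04 + 1.879795e-04 + 6.265982e-05 + 2.088661e-05 + 6.962203e-06
     = 1.849997
Step 3: The full series sum_(k>=1) 3.7*1/3^k converges (geometric series with ratio 1/3 < 1; a constant multiple of a convergent series converges).
Step 4: Fix eps > 0. Since sum_k m(|f_k - f| > eps) < infinity, the Borel-Cantelli lemma gives
        m(limsup_k {|f_k - f| > eps}) = 0, i.e. for a.e. x, |f_k(x) - f(x)| <= eps for all large k.
        Applying this with eps = 1/j for j = 1, 2, ... and intersecting the countably many full-measure sets,
        for a.e. x we get limsup_k |f_k(x) - f(x)| <= 1/j for every j, hence f_k -> f almost everywhere.
Conclusion: series converges; Borel-Cantelli yields f_k -> f a.e.


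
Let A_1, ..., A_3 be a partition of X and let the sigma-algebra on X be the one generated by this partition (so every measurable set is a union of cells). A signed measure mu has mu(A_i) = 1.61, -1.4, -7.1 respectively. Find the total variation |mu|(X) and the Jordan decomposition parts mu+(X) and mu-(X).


Step 1: Every measurable set is a union of atoms (the cells / points), so a Hahn decomposition is
  obtained by grouping atoms by sign: P = union of atoms with mu > 0, N = union of the remaining atoms.
  Atoms in P (indices): 1;  atoms in N (indices): 2, 3
  Positive values: 1.61
  Negative values: -1.4, -7.1
Step 2: mu+(X) = mu(P) = sum of positive atom values = 1.61
Step 3: mu-(X) = -mu(N) = sum of |negative atom values| = 8.5
Step 4: |mu|(X) = mu+(X) + mu-(X) = 1.61 + 8.5 = 10.11


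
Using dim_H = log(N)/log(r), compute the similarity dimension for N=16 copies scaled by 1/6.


For a self-similar set with N copies scaled by 1/r:
dim_H = log(N)/log(r) = log(16)/log(6)
= 2.772589/1.791759
= 1.547411


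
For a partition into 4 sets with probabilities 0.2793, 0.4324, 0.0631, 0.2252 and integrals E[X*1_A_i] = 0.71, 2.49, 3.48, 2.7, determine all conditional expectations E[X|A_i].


For each cell A_i: E[X|A_i] = E[X*1_A_i] / P(A_i)
Step 1: E[X|A_1] = 0.71 / 0.2793 = 2.542069
Step 2: E[X|A_2] = 2.49 / 0.4324 = 5.758557
Step 3: E[X|A_3] = 3.48 / 0.0631 = 55.150555
Step 4: E[X|A_4] = 2.7 / 0.2252 = 11.989343
Verification: E[X] = sum E[X*1_A_i] = 0.71 + 2.49 + 3.48 + 2.7 = 9.38


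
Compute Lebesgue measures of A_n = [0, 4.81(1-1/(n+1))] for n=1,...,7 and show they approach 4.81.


By continuity of measure from below: if A_n increases to A, then m(A_n) -> m(A).
Here A = [0, 4.81], so m(A) = 4.81
Step 1: a_1 = 4.81*(1 - 1/2) = 2.405, m(A_1) = 2.405
Step 2: a_2 = 4.81*(1 - 1/3) = 3.2067, m(A_2) = 3.2067
Step 3: a_3 = 4.81*(1 - 1/4) = 3.6075, m(A_3) = 3.6075
Step 4: a_4 = 4.81*(1 - 1/5) = 3.848, m(A_4) = 3.848
Step 5: a_5 = 4.81*(1 - 1/6) = 4.0083, m(A_5) = 4.0083
Step 6: a_6 = 4.81*(1 - 1/7) = 4.1229, m(A_6) = 4.1229
Step 7: a_7 = 4.81*(1 - 1/8) = 4.2087, m(A_7) = 4.2087
Limit: m(A_n) -> m([0,4.81]) = 4.81


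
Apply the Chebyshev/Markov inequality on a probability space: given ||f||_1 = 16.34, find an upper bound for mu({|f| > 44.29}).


Chebyshev/Markov inequality: mu(|f| > eps) <= (||f||_p / eps)^p
Step 1: ||f||_1 / eps = 16.34 / 44.29 = 0.368932
Step 2: Raise to power p = 1:
  (0.368932)^1 = 0.368932
Step 3: Therefore mu(|f| > 44.29) <= 0.368932


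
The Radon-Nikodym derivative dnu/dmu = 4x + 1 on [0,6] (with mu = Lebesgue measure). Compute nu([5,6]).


nu(A) = integral_A (dnu/dmu) dmu = integral_5^6 (4x + 1) dx
Step 1: Antiderivative F(x) = (4/2)x^2 + 1x
Step 2: F(6) = (4/2)*6^2 + 1*6 = 72 + 6 = 78
Step 3: F(5) = (4/2)*5^2 + 1*5 = 50 + 5 = 55
Step 4: nu([5,6]) = F(6) - F(5) = 78 - 55 = 23


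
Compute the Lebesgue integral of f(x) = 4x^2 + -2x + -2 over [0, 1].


The Lebesgue integral of a Riemann-integrable function agrees with the Riemann integral.
Antiderivative F(x) = (4/3)x^3 + (-2/2)x^2 + -2x
F(1) = (4/3)*1^3 + (-2/2)*1^2 + -2*1
     = (4/3)*1 + (-2/2)*1 + -2*1
     = 1.333333 + -1 + -2
     = -1.666667
F(0) = 0.0
Integral = F(1) - F(0) = -1.666667 - 0.0 = -1.666667


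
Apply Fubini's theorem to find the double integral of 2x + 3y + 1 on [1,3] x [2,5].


By Fubini, integrate in x first, then y.
Step 1: Fix y, integrate over x in [1,3]:
  integral(2x + 3y + 1, x=1..3)
  = 2*(3^2 - 1^2)/2 + (3y + 1)*(3 - 1)
  = 8 + (3y + 1)*2
  = 8 + 6y + 2
  = 10 + 6y
Step 2: Integrate over y in [2,5]:
  integral(10 + 6y, y=2..5)
  = 10*3 + 6*(5^2 - 2^2)/2
  = 30 + 63
  = 93


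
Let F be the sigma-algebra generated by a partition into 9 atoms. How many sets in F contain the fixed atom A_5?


Each element of F is a union of some subset S of the 9 atoms.
The element contains A_5 iff A_5 is in S.
So we count subsets S of {A_1,...,A_9} with A_5 in S: choose freely among the other 8 atoms.
Count = 2^(9-1) = 2^8 = 256.


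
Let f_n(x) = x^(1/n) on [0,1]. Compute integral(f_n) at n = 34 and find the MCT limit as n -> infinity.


At n = 34: f_34(x) = x^(1/34).
Step 1: integral(x^(1/34), 0, 1) = [x^(1/34+1) / (1/34+1)] from 0 to 1
     = 1 / (1/34 + 1) = 1 / ((34+1)/34) = 34/(34+1)
     = 34/35 = 0.971429
Step 2: As n -> infinity, f_n(x) = x^(1/n) -> 1 for x in (0,1], and f_n is increasing in n.
By MCT, lim_n integral(f_n) = integral(lim_n f_n) = integral(1, 0, 1) = 1.
Step 3: Verify convergence: 34/35 = 0.971429 -> 1


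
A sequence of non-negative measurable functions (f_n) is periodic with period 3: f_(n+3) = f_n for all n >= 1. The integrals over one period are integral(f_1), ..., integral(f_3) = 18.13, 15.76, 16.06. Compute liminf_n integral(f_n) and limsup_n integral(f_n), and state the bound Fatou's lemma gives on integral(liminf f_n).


The sequence (integral(f_n)) is periodic with period 3, repeating the values 18.13, 15.76, 16.06 indefinitely.
Step 1: For a periodic sequence, every tail (a_m, a_(m+1), ...) contains all 3 period values infinitely often.
Step 2: Hence inf of every tail = min of the period values = min(18.13, 15.76, 16.06) = 15.76.
        liminf_n integral(f_n) = sup over m of (inf of tail from m) = 15.76.
Step 3: Similarly sup of every tail = max of the period values = 18.13.
        limsup_n integral(f_n) = 18.13.
Step 4: Fatou's lemma: integral(liminf_n f_n) <= liminf_n integral(f_n) = 15.76.
        So the integral of the pointwise liminf is at most 15.76.


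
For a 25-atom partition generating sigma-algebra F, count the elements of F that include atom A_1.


Each element of F is a union of some subset S of the 25 atoms.
The element contains A_1 iff A_1 is in S.
So we count subsets S of {A_1,...,A_25} with A_1 in S: choose freely among the other 24 atoms.
Count = 2^(25-1) = 2^24 = 16777216.


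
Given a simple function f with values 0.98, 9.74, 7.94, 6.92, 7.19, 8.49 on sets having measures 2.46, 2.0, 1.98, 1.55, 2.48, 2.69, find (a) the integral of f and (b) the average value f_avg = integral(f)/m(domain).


Step 1: Integral = sum(value_i * measure_i)
= 0.98*2.46 + 9.74*2.0 + 7.94*1.98 + 6.92*1.55 + 7.19*2.48 + 8.49*2.69
= 2.4108 + 19.48 + 15.7212 + 10.726 + 17.8312 + 22.8381
= 89.0073
Step 2: Total measure of domain = 2.46 + 2.0 + 1.98 + 1.55 + 2.48 + 2.69 = 13.16
Step 3: Average value = 89.0073 / 13.16 = 6.763473


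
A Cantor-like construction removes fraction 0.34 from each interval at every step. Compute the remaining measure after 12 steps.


Step 1: At each step, fraction remaining = 1 - 0.34 = 0.66
Step 2: After 12 steps, measure = (0.66)^12
Result = 0.006832


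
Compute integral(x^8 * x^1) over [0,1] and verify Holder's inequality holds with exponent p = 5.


Step 1: Exact integral of f*g = integral(x^9, 0, 1) = 1/10
     = 0.1
Step 2: Holder bound with p=5, q=1.25:
  ||f||_p = (integral x^40 dx)^(1/5) = (1/41)^(1/5) = 0.475821
  ||g||_q = (integral x^1.25 dx)^(1/1.25) = (1/2.25)^(1/1.25) = 0.522702
Step 3: Holder bound = ||f||_p * ||g||_q = 0.475821 * 0.522702 = 0.248712
Verification: 0.1 <= 0.248712 (Holder holds)


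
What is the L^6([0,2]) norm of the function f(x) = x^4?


Step 1: ||f||_6 = (integral_0^2 |x^4|^6 dx)^(1/6)
     = (integral_0^2 x^24 dx)^(1/6)
Step 2: integral_0^2 x^24 dx = [x^25/(25)] from 0 to 2 = 2^25/25
     = 33554432/25 = 1.342177e+06
Step 3: ||f||_6 = (1.342177e+06)^(1/6) = 10.502717


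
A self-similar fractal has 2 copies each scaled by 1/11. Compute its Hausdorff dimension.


For a self-similar set with N copies scaled by 1/r:
dim_H = log(N)/log(r) = log(2)/log(11)
= 0.693147/2.397895
= 0.289065


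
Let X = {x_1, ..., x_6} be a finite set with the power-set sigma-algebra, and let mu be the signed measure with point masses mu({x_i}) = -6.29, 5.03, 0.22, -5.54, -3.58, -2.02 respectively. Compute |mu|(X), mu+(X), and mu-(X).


Step 1: Every measurable set is a union of atoms (the cells / points), so a Hahn decomposition is
  obtained by grouping atoms by sign: P = union of atoms with mu > 0, N = union of the remaining atoms.
  Atoms in P (indices): 2, 3;  atoms in N (indices): 1, 4, 5, 6
  Positive values: 5.03, 0.22
  Negative values: -6.29, -5.54, -3.58, -2.02
Step 2: mu+(X) = mu(P) = sum of positive atom values = 5.25
Step 3: mu-(X) = -mu(N) = sum of |negative atom values| = 17.43
Step 4: |mu|(X) = mu+(X) + mu-(X) = 5.25 + 17.43 = 22.68


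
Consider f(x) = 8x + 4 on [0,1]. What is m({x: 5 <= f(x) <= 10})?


f^(-1)([5, 10]) = {x : 5 <= 8x + 4 <= 10}
Solving: (5 - 4)/8 <= x <= (10 - 4)/8
= [0.125, 0.75]
Intersecting with [0,1]: [0.125, 0.75]
Measure = 0.75 - 0.125 = 0.625


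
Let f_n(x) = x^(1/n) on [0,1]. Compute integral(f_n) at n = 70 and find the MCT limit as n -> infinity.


At n = 70: f_70(x) = x^(1/70).
Step 1: integral(x^(1/70), 0, 1) = [x^(1/70+1) / (1/70+1)] from 0 to 1
     = 1 / (1/70 + 1) = 1 / ((70+1)/70) = 70/(70+1)
     = 70/71 = 0.985915
Step 2: As n -> infinity, f_n(x) = x^(1/n) -> 1 for x in (0,1], and f_n is increasing in n.
By MCT, lim_n integral(f_n) = integral(lim_n f_n) = integral(1, 0, 1) = 1.
Step 3: Verify convergence: 70/71 = 0.985915 -> 1


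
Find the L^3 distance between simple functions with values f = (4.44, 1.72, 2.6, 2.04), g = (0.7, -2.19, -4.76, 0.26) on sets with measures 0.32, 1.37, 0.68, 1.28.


Step 1: Compute differences f_i - g_i:
  4.44 - 0.7 = 3.74
  1.72 - -2.19 = 3.91
  2.6 - -4.76 = 7.36
  2.04 - 0.26 = 1.78
Step 2: Compute |diff|^3 * measure for each set:
  |3.74|^3 * 0.32 = 52.313624 * 0.32 = 16.74036
  |3.91|^3 * 1.37 = 59.776471 * 1.37 = 81.893765
  |7.36|^3 * 0.68 = 398.688256 * 0.68 = 271.108014
  |1.78|^3 * 1.28 = 5.639752 * 1.28 = 7.218883
Step 3: Sum = 376.961022
Step 4: ||f-g||_3 = (376.961022)^(1/3) = 7.223796


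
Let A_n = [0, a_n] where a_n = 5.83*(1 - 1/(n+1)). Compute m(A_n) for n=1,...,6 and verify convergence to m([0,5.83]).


By continuity of measure from below: if A_n increases to A, then m(A_n) -> m(A).
Here A = [0, 5.83], so m(A) = 5.83
Step 1: a_1 = 5.83*(1 - 1/2) = 2.915, m(A_1) = 2.915
Step 2: a_2 = 5.83*(1 - 1/3) = 3.8867, m(A_2) = 3.8867
Step 3: a_3 = 5.83*(1 - 1/4) = 4.3725, m(A_3) = 4.3725
Step 4: a_4 = 5.83*(1 - 1/5) = 4.664, m(A_4) = 4.664
Step 5: a_5 = 5.83*(1 - 1/6) = 4.8583, m(A_5) = 4.8583
Step 6: a_6 = 5.83*(1 - 1/7) = 4.9971, m(A_6) = 4.9971
Limit: m(A_n) -> m([0,5.83]) = 5.83


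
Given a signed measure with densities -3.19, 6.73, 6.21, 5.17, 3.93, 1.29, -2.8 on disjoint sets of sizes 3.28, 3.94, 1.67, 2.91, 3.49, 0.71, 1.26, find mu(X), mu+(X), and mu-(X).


Step 1: Compute signed measure on each set:
  Set 1: -3.19 * 3.28 = -10.4632
  Set 2: 6.73 * 3.94 = 26.5162
  Set 3: 6.21 * 1.67 = 10.3707
  Set 4: 5.17 * 2.91 = 15.0447
  Set 5: 3.93 * 3.49 = 13.7157
  Set 6: 1.29 * 0.71 = 0.9159
  Set 7: -2.8 * 1.26 = -3.528
Step 2: Total signed measure = (-10.4632) + (26.5162) + (10.3707) + (15.0447) + (13.7157) + (0.9159) + (-3.528)
     = 52.572
Step 3: Positive part mu+(X) = sum of positive contributions = 66.5632
Step 4: Negative part mu-(X) = |sum of negative contributions| = 13.9912


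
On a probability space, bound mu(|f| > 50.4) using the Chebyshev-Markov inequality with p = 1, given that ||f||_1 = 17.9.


Chebyshev/Markov inequality: mu(|f| > eps) <= (||f||_p / eps)^p
Step 1: ||f||_1 / eps = 17.9 / 50.4 = 0.355159
Step 2: Raise to power p = 1:
  (0.355159)^1 = 0.355159
Step 3: Therefore mu(|f| > 50.4) <= 0.355159
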